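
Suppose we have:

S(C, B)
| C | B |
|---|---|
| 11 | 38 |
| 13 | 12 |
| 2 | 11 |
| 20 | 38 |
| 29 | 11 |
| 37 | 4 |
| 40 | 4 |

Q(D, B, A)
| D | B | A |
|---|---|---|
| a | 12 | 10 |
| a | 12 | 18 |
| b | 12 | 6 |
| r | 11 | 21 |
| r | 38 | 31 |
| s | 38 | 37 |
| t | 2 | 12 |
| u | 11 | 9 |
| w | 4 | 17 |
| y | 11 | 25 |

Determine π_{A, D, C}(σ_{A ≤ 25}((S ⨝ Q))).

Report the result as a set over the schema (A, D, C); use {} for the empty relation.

Natural join on B: {(11, 38, r, 31), (11, 38, s, 37), (13, 12, a, 10), (13, 12, a, 18), (13, 12, b, 6), (2, 11, r, 21), (2, 11, u, 9), (2, 11, y, 25), (20, 38, r, 31), (20, 38, s, 37), (29, 11, r, 21), (29, 11, u, 9), (29, 11, y, 25), (37, 4, w, 17), (40, 4, w, 17)}
σ[A ≤ 25]: keep tuples satisfying A ≤ 25 → {(13, 12, a, 10), (13, 12, a, 18), (13, 12, b, 6), (2, 11, r, 21), (2, 11, u, 9), (2, 11, y, 25), (29, 11, r, 21), (29, 11, u, 9), (29, 11, y, 25), (37, 4, w, 17), (40, 4, w, 17)}
π[A, D, C]: project onto (A, D, C) → {(10, a, 13), (17, w, 37), (17, w, 40), (18, a, 13), (21, r, 2), (21, r, 29), (25, y, 2), (25, y, 29), (6, b, 13), (9, u, 2), (9, u, 29)}

{(10, a, 13), (17, w, 37), (17, w, 40), (18, a, 13), (21, r, 2), (21, r, 29), (25, y, 2), (25, y, 29), (6, b, 13), (9, u, 2), (9, u, 29)}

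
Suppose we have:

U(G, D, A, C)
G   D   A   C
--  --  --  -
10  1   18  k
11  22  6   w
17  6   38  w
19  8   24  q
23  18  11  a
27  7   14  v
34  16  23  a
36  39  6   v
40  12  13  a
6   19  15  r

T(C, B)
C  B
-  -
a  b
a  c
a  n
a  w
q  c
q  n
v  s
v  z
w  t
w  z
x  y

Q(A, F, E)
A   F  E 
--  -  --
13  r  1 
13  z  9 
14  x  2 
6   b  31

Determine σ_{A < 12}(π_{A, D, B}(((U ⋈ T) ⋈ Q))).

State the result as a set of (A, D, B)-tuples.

{(6, 22, t), (6, 22, z), (6, 39, s), (6, 39, z)}

Natural join on C: {(11, 22, 6, w, t), (11, 22, 6, w, z), (17, 6, 38, w, t), (17, 6, 38, w, z), (19, 8, 24, q, c), (19, 8, 24, q, n), (23, 18, 11, a, b), (23, 18, 11, a, c), (23, 18, 11, a, n), (23, 18, 11, a, w), (27, 7, 14, v, s), (27, 7, 14, v, z), (34, 16, 23, a, b), (34, 16, 23, a, c), (34, 16, 23, a, n), (34, 16, 23, a, w), (36, 39, 6, v, s), (36, 39, 6, v, z), (40, 12, 13, a, b), (40, 12, 13, a, c), (40, 12, 13, a, n), (40, 12, 13, a, w)}
Natural join on A: {(11, 22, 6, w, t, b, 31), (11, 22, 6, w, z, b, 31), (27, 7, 14, v, s, x, 2), (27, 7, 14, v, z, x, 2), (36, 39, 6, v, s, b, 31), (36, 39, 6, v, z, b, 31), (40, 12, 13, a, b, r, 1), (40, 12, 13, a, b, z, 9), (40, 12, 13, a, c, r, 1), (40, 12, 13, a, c, z, 9), (40, 12, 13, a, n, r, 1), (40, 12, 13, a, n, z, 9), (40, 12, 13, a, w, r, 1), (40, 12, 13, a, w, z, 9)}
π_{A, D, B} gives {(13, 12, b), (13, 12, c), (13, 12, n), (13, 12, w), (14, 7, s), (14, 7, z), (6, 22, t), (6, 22, z), (6, 39, s), (6, 39, z)} (4 duplicate(s) eliminated).
Selection A < 12: {(6, 22, t), (6, 22, z), (6, 39, s), (6, 39, z)}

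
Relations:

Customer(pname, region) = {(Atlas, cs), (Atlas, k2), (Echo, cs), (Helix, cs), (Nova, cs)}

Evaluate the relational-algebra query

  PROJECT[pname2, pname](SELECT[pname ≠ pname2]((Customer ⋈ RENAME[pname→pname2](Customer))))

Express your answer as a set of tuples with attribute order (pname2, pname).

ρ[pname→pname2]: schema becomes (pname2, region); tuples unchanged.
Customer ⋈ RENAME[pname→pname2](Customer) (natural join on region): {(Atlas, cs, Atlas), (Atlas, cs, Echo), (Atlas, cs, Helix), (Atlas, cs, Nova), (Atlas, k2, Atlas), (Echo, cs, Atlas), (Echo, cs, Echo), (Echo, cs, Helix), (Echo, cs, Nova), (Helix, cs, Atlas), (Helix, cs, Echo), (Helix, cs, Helix), (Helix, cs, Nova), (Nova, cs, Atlas), (Nova, cs, Echo), (Nova, cs, Helix), (Nova, cs, Nova)}
σ[pname ≠ pname2]: keep tuples satisfying pname ≠ pname2 → {(Atlas, cs, Echo), (Atlas, cs, Helix), (Atlas, cs, Nova), (Echo, cs, Atlas), (Echo, cs, Helix), (Echo, cs, Nova), (Helix, cs, Atlas), (Helix, cs, Echo), (Helix, cs, Nova), (Nova, cs, Atlas), (Nova, cs, Echo), (Nova, cs, Helix)}
Projecting to pname2, pname: {(Atlas, Echo), (Atlas, Helix), (Atlas, Nova), (Echo, Atlas), (Echo, Helix), (Echo, Nova), (Helix, Atlas), (Helix, Echo), (Helix, Nova), (Nova, Atlas), (Nova, Echo), (Nova, Helix)}

{(Atlas, Echo), (Atlas, Helix), (Atlas, Nova), (Echo, Atlas), (Echo, Helix), (Echo, Nova), (Helix, Atlas), (Helix, Echo), (Helix, Nova), (Nova, Atlas), (Nova, Echo), (Nova, Helix)}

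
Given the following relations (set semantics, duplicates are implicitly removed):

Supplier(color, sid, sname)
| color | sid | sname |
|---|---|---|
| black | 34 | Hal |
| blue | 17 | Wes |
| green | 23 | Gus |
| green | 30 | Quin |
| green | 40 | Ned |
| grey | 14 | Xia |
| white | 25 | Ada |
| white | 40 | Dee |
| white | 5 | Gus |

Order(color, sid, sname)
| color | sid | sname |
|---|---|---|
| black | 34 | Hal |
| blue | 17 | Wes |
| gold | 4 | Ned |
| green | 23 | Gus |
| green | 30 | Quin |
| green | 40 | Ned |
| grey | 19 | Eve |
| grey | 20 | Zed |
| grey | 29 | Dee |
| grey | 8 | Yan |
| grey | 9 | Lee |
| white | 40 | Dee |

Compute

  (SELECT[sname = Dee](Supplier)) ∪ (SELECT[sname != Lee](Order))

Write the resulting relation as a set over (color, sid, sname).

{(black, 34, Hal), (blue, 17, Wes), (gold, 4, Ned), (green, 23, Gus), (green, 30, Quin), (green, 40, Ned), (grey, 19, Eve), (grey, 20, Zed), (grey, 29, Dee), (grey, 8, Yan), (white, 40, Dee)}

Apply σ_{sname = Dee}; surviving tuples: {(white, 40, Dee)}
Apply σ_{sname != Lee}; surviving tuples: {(black, 34, Hal), (blue, 17, Wes), (gold, 4, Ned), (green, 23, Gus), (green, 30, Quin), (green, 40, Ned), (grey, 19, Eve), (grey, 20, Zed), (grey, 29, Dee), (grey, 8, Yan), (white, 40, Dee)}
Set union of the two operands is {(black, 34, Hal), (blue, 17, Wes), (gold, 4, Ned), (green, 23, Gus), (green, 30, Quin), (green, 40, Ned), (grey, 19, Eve), (grey, 20, Zed), (grey, 29, Dee), (grey, 8, Yan), (white, 40, Dee)}.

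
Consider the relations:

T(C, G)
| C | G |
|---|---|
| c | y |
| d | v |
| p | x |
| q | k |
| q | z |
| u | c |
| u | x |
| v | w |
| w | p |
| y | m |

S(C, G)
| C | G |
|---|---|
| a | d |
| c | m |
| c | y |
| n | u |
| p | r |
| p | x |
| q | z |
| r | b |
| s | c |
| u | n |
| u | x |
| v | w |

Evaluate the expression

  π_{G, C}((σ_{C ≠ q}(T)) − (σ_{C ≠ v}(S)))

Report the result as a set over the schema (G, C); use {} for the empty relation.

Apply σ_{C ≠ q}; surviving tuples: {(c, y), (d, v), (p, x), (u, c), (u, x), (v, w), (w, p), (y, m)}
Apply σ_{C ≠ v}; surviving tuples: {(a, d), (c, m), (c, y), (n, u), (p, r), (p, x), (q, z), (r, b), (s, c), (u, n), (u, x)}
Difference: {(c, y), (d, v), (p, x), (u, c), (u, x), (v, w), (w, p), (y, m)} with {(a, d), (c, m), (c, y), (n, u), (p, r), (p, x), (q, z), (r, b), (s, c), (u, n), (u, x)} → {(d, v), (u, c), (v, w), (w, p), (y, m)}
Keep only column(s) G, C: {(c, u), (m, y), (p, w), (v, d), (w, v)}

{(c, u), (m, y), (p, w), (v, d), (w, v)}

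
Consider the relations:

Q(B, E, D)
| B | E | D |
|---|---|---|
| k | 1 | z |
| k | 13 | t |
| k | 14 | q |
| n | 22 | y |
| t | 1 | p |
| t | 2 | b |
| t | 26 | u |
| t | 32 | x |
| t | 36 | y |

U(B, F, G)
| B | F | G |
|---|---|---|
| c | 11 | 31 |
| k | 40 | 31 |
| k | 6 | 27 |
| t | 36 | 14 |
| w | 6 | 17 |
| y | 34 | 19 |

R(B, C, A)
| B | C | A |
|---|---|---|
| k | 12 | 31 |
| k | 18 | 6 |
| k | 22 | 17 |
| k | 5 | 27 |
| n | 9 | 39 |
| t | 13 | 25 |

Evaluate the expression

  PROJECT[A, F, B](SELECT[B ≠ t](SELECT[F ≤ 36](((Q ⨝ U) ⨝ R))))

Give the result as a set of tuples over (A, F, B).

Natural join on B: {(k, 1, z, 40, 31), (k, 1, z, 6, 27), (k, 13, t, 40, 31), (k, 13, t, 6, 27), (k, 14, q, 40, 31), (k, 14, q, 6, 27), (t, 1, p, 36, 14), (t, 2, b, 36, 14), (t, 26, u, 36, 14), (t, 32, x, 36, 14), (t, 36, y, 36, 14)}
Natural join on B: {(k, 1, z, 40, 31, 12, 31), (k, 1, z, 40, 31, 18, 6), (k, 1, z, 40, 31, 22, 17), (k, 1, z, 40, 31, 5, 27), (k, 1, z, 6, 27, 12, 31), (k, 1, z, 6, 27, 18, 6), (k, 1, z, 6, 27, 22, 17), (k, 1, z, 6, 27, 5, 27), (k, 13, t, 40, 31, 12, 31), (k, 13, t, 40, 31, 18, 6), (k, 13, t, 40, 31, 22, 17), (k, 13, t, 40, 31, 5, 27), (k, 13, t, 6, 27, 12, 31), (k, 13, t, 6, 27, 18, 6), (k, 13, t, 6, 27, 22, 17), (k, 13, t, 6, 27, 5, 27), (k, 14, q, 40, 31, 12, 31), (k, 14, q, 40, 31, 18, 6), (k, 14, q, 40, 31, 22, 17), (k, 14, q, 40, 31, 5, 27), (k, 14, q, 6, 27, 12, 31), (k, 14, q, 6, 27, 18, 6), (k, 14, q, 6, 27, 22, 17), (k, 14, q, 6, 27, 5, 27), (t, 1, p, 36, 14, 13, 25), (t, 2, b, 36, 14, 13, 25), (t, 26, u, 36, 14, 13, 25), (t, 32, x, 36, 14, 13, 25), (t, 36, y, 36, 14, 13, 25)}
Selection F ≤ 36: {(k, 1, z, 6, 27, 12, 31), (k, 1, z, 6, 27, 18, 6), (k, 1, z, 6, 27, 22, 17), (k, 1, z, 6, 27, 5, 27), (k, 13, t, 6, 27, 12, 31), (k, 13, t, 6, 27, 18, 6), (k, 13, t, 6, 27, 22, 17), (k, 13, t, 6, 27, 5, 27), (k, 14, q, 6, 27, 12, 31), (k, 14, q, 6, 27, 18, 6), (k, 14, q, 6, 27, 22, 17), (k, 14, q, 6, 27, 5, 27), (t, 1, p, 36, 14, 13, 25), (t, 2, b, 36, 14, 13, 25), (t, 26, u, 36, 14, 13, 25), (t, 32, x, 36, 14, 13, 25), (t, 36, y, 36, 14, 13, 25)}
Selection B ≠ t: {(k, 1, z, 6, 27, 12, 31), (k, 1, z, 6, 27, 18, 6), (k, 1, z, 6, 27, 22, 17), (k, 1, z, 6, 27, 5, 27), (k, 13, t, 6, 27, 12, 31), (k, 13, t, 6, 27, 18, 6), (k, 13, t, 6, 27, 22, 17), (k, 13, t, 6, 27, 5, 27), (k, 14, q, 6, 27, 12, 31), (k, 14, q, 6, 27, 18, 6), (k, 14, q, 6, 27, 22, 17), (k, 14, q, 6, 27, 5, 27)}
Keep only column(s) A, F, B (8 duplicate(s) eliminated): {(17, 6, k), (27, 6, k), (31, 6, k), (6, 6, k)}

{(17, 6, k), (27, 6, k), (31, 6, k), (6, 6, k)}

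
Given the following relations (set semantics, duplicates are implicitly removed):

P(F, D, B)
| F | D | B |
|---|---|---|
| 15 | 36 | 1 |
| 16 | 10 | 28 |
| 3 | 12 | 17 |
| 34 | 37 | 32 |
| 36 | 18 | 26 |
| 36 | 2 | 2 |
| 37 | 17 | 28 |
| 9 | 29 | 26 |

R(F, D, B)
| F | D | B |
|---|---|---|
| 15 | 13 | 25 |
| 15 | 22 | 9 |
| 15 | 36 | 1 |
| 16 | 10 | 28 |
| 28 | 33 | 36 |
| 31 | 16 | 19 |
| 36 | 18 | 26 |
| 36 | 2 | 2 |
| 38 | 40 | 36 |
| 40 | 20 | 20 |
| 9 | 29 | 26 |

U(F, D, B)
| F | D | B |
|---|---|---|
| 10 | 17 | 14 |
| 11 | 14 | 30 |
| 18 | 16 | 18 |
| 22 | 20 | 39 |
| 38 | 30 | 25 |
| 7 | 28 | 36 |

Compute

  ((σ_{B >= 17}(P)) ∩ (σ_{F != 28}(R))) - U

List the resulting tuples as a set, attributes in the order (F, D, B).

Filtering on B >= 17 leaves {(16, 10, 28), (3, 12, 17), (34, 37, 32), (36, 18, 26), (37, 17, 28), (9, 29, 26)}.
Filtering on F != 28 leaves {(15, 13, 25), (15, 22, 9), (15, 36, 1), (16, 10, 28), (31, 16, 19), (36, 18, 26), (36, 2, 2), (38, 40, 36), (40, 20, 20), (9, 29, 26)}.
Taking the intersection: {(16, 10, 28), (36, 18, 26), (9, 29, 26)}
Taking the difference: {(16, 10, 28), (36, 18, 26), (9, 29, 26)}

{(16, 10, 28), (36, 18, 26), (9, 29, 26)}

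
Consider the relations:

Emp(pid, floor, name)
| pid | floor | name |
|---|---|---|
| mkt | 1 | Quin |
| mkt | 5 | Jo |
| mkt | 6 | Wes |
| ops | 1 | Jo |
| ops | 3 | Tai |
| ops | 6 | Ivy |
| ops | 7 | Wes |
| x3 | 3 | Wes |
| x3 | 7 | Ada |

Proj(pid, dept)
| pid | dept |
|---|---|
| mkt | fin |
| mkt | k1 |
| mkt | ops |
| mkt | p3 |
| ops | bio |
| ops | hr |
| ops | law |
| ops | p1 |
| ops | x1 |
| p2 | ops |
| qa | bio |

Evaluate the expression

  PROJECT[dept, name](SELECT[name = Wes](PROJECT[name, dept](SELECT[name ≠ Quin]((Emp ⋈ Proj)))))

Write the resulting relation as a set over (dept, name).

Emp ⋈ Proj (natural join on pid): {(mkt, 1, Quin, fin), (mkt, 1, Quin, k1), (mkt, 1, Quin, ops), (mkt, 1, Quin, p3), (mkt, 5, Jo, fin), (mkt, 5, Jo, k1), (mkt, 5, Jo, ops), (mkt, 5, Jo, p3), (mkt, 6, Wes, fin), (mkt, 6, Wes, k1), (mkt, 6, Wes, ops), (mkt, 6, Wes, p3), (ops, 1, Jo, bio), (ops, 1, Jo, hr), (ops, 1, Jo, law), (ops, 1, Jo, p1), (ops, 1, Jo, x1), (ops, 3, Tai, bio), (ops, 3, Tai, hr), (ops, 3, Tai, law), (ops, 3, Tai, p1), (ops, 3, Tai, x1), (ops, 6, Ivy, bio), (ops, 6, Ivy, hr), (ops, 6, Ivy, law), (ops, 6, Ivy, p1), (ops, 6, Ivy, x1), (ops, 7, Wes, bio), (ops, 7, Wes, hr), (ops, 7, Wes, law), (ops, 7, Wes, p1), (ops, 7, Wes, x1)}
σ[name ≠ Quin]: keep tuples satisfying name ≠ Quin → {(mkt, 5, Jo, fin), (mkt, 5, Jo, k1), (mkt, 5, Jo, ops), (mkt, 5, Jo, p3), (mkt, 6, Wes, fin), (mkt, 6, Wes, k1), (mkt, 6, Wes, ops), (mkt, 6, Wes, p3), (ops, 1, Jo, bio), (ops, 1, Jo, hr), (ops, 1, Jo, law), (ops, 1, Jo, p1), (ops, 1, Jo, x1), (ops, 3, Tai, bio), (ops, 3, Tai, hr), (ops, 3, Tai, law), (ops, 3, Tai, p1), (ops, 3, Tai, x1), (ops, 6, Ivy, bio), (ops, 6, Ivy, hr), (ops, 6, Ivy, law), (ops, 6, Ivy, p1), (ops, 6, Ivy, x1), (ops, 7, Wes, bio), (ops, 7, Wes, hr), (ops, 7, Wes, law), (ops, 7, Wes, p1), (ops, 7, Wes, x1)}
π[name, dept]: project onto (name, dept) → {(Ivy, bio), (Ivy, hr), (Ivy, law), (Ivy, p1), (Ivy, x1), (Jo, bio), (Jo, fin), (Jo, hr), (Jo, k1), (Jo, law), (Jo, ops), (Jo, p1), (Jo, p3), (Jo, x1), (Tai, bio), (Tai, hr), (Tai, law), (Tai, p1), (Tai, x1), (Wes, bio), (Wes, fin), (Wes, hr), (Wes, k1), (Wes, law), (Wes, ops), (Wes, p1), (Wes, p3), (Wes, x1)}
σ[name = Wes]: keep tuples satisfying name = Wes → {(Wes, bio), (Wes, fin), (Wes, hr), (Wes, k1), (Wes, law), (Wes, ops), (Wes, p1), (Wes, p3), (Wes, x1)}
π[dept, name]: project onto (dept, name) → {(bio, Wes), (fin, Wes), (hr, Wes), (k1, Wes), (law, Wes), (ops, Wes), (p1, Wes), (p3, Wes), (x1, Wes)}

{(bio, Wes), (fin, Wes), (hr, Wes), (k1, Wes), (law, Wes), (ops, Wes), (p1, Wes), (p3, Wes), (x1, Wes)}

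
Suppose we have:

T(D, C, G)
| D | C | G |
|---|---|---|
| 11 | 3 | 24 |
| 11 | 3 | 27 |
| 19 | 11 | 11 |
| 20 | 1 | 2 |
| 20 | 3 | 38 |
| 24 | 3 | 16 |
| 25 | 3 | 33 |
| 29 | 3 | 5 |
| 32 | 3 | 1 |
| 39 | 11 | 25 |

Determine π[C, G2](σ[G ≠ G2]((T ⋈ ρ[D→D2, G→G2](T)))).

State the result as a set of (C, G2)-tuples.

{(11, 11), (11, 25), (3, 1), (3, 16), (3, 24), (3, 27), (3, 33), (3, 38), (3, 5)}

ρ[D→D2, G→G2]: schema becomes (D2, C, G2); tuples unchanged.
Joining T and ρ[D→D2, G→G2](T) on C yields {(11, 3, 24, 11, 24), (11, 3, 24, 11, 27), (11, 3, 24, 20, 38), (11, 3, 24, 24, 16), (11, 3, 24, 25, 33), (11, 3, 24, 29, 5), (11, 3, 24, 32, 1), (11, 3, 27, 11, 24), (11, 3, 27, 11, 27), (11, 3, 27, 20, 38), (11, 3, 27, 24, 16), (11, 3, 27, 25, 33), (11, 3, 27, 29, 5), (11, 3, 27, 32, 1), (19, 11, 11, 19, 11), (19, 11, 11, 39, 25), (20, 1, 2, 20, 2), (20, 3, 38, 11, 24), (20, 3, 38, 11, 27), (20, 3, 38, 20, 38), (20, 3, 38, 24, 16), (20, 3, 38, 25, 33), (20, 3, 38, 29, 5), (20, 3, 38, 32, 1), (24, 3, 16, 11, 24), (24, 3, 16, 11, 27), (24, 3, 16, 20, 38), (24, 3, 16, 24, 16), (24, 3, 16, 25, 33), (24, 3, 16, 29, 5), (24, 3, 16, 32, 1), (25, 3, 33, 11, 24), (25, 3, 33, 11, 27), (25, 3, 33, 20, 38), (25, 3, 33, 24, 16), (25, 3, 33, 25, 33), (25, 3, 33, 29, 5), (25, 3, 33, 32, 1), (29, 3, 5, 11, 24), (29, 3, 5, 11, 27), (29, 3, 5, 20, 38), (29, 3, 5, 24, 16), (29, 3, 5, 25, 33), (29, 3, 5, 29, 5), (29, 3, 5, 32, 1), (32, 3, 1, 11, 24), (32, 3, 1, 11, 27), (32, 3, 1, 20, 38), (32, 3, 1, 24, 16), (32, 3, 1, 25, 33), (32, 3, 1, 29, 5), (32, 3, 1, 32, 1), (39, 11, 25, 19, 11), (39, 11, 25, 39, 25)}.
Selection G ≠ G2: {(11, 3, 24, 11, 27), (11, 3, 24, 20, 38), (11, 3, 24, 24, 16), (11, 3, 24, 25, 33), (11, 3, 24, 29, 5), (11, 3, 24, 32, 1), (11, 3, 27, 11, 24), (11, 3, 27, 20, 38), (11, 3, 27, 24, 16), (11, 3, 27, 25, 33), (11, 3, 27, 29, 5), (11, 3, 27, 32, 1), (19, 11, 11, 39, 25), (20, 3, 38, 11, 24), (20, 3, 38, 11, 27), (20, 3, 38, 24, 16), (20, 3, 38, 25, 33), (20, 3, 38, 29, 5), (20, 3, 38, 32, 1), (24, 3, 16, 11, 24), (24, 3, 16, 11, 27), (24, 3, 16, 20, 38), (24, 3, 16, 25, 33), (24, 3, 16, 29, 5), (24, 3, 16, 32, 1), (25, 3, 33, 11, 24), (25, 3, 33, 11, 27), (25, 3, 33, 20, 38), (25, 3, 33, 24, 16), (25, 3, 33, 29, 5), (25, 3, 33, 32, 1), (29, 3, 5, 11, 24), (29, 3, 5, 11, 27), (29, 3, 5, 20, 38), (29, 3, 5, 24, 16), (29, 3, 5, 25, 33), (29, 3, 5, 32, 1), (32, 3, 1, 11, 24), (32, 3, 1, 11, 27), (32, 3, 1, 20, 38), (32, 3, 1, 24, 16), (32, 3, 1, 25, 33), (32, 3, 1, 29, 5), (39, 11, 25, 19, 11)}
π[C, G2]: project onto (C, G2) (35 duplicate(s) eliminated) → {(11, 11), (11, 25), (3, 1), (3, 16), (3, 24), (3, 27), (3, 33), (3, 38), (3, 5)}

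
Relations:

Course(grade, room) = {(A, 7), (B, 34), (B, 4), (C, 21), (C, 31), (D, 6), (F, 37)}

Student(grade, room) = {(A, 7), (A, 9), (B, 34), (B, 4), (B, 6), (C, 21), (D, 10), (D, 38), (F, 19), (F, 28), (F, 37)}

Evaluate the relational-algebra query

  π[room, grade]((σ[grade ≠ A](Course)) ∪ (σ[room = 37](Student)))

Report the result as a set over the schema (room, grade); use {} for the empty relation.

Apply σ_{grade ≠ A}; surviving tuples: {(B, 34), (B, 4), (C, 21), (C, 31), (D, 6), (F, 37)}
Apply σ_{room = 37}; surviving tuples: {(F, 37)}
Taking the union: {(B, 34), (B, 4), (C, 21), (C, 31), (D, 6), (F, 37)}
Projecting to room, grade: {(21, C), (31, C), (34, B), (37, F), (4, B), (6, D)}

{(21, C), (31, C), (34, B), (37, F), (4, B), (6, D)}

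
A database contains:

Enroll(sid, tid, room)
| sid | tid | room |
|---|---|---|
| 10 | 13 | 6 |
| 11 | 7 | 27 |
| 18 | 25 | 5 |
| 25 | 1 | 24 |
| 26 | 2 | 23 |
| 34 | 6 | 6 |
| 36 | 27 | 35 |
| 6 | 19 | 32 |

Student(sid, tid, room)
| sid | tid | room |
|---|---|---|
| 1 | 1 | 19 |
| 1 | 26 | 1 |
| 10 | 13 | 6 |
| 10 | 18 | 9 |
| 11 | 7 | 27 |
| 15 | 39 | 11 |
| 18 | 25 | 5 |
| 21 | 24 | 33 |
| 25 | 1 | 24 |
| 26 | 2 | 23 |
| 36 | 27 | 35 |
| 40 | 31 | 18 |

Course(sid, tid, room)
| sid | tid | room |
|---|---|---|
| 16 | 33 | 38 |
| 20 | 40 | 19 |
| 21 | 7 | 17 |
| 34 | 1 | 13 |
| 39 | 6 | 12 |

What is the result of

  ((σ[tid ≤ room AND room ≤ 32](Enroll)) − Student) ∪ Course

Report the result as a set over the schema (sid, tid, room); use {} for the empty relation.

σ[tid ≤ room AND room ≤ 32]: keep tuples satisfying tid ≤ room AND room ≤ 32 → {(11, 7, 27), (25, 1, 24), (26, 2, 23), (34, 6, 6), (6, 19, 32)}
Set difference of the two operands is {(34, 6, 6), (6, 19, 32)}.
Set union of the two operands is {(16, 33, 38), (20, 40, 19), (21, 7, 17), (34, 1, 13), (34, 6, 6), (39, 6, 12), (6, 19, 32)}.

{(16, 33, 38), (20, 40, 19), (21, 7, 17), (34, 1, 13), (34, 6, 6), (39, 6, 12), (6, 19, 32)}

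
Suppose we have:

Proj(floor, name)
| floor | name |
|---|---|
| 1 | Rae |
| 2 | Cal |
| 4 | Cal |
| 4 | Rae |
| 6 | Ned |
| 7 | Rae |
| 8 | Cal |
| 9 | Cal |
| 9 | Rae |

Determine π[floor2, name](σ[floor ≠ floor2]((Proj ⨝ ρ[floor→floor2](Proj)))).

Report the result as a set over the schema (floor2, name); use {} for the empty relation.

{(1, Rae), (2, Cal), (4, Cal), (4, Rae), (7, Rae), (8, Cal), (9, Cal), (9, Rae)}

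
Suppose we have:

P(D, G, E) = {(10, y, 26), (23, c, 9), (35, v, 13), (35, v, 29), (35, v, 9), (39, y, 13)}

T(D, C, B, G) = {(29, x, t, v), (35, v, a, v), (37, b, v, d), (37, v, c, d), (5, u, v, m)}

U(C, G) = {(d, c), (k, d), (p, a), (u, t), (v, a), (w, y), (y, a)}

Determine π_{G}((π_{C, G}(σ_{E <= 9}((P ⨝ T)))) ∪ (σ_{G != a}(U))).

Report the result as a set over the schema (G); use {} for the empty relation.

{c, d, t, v, y}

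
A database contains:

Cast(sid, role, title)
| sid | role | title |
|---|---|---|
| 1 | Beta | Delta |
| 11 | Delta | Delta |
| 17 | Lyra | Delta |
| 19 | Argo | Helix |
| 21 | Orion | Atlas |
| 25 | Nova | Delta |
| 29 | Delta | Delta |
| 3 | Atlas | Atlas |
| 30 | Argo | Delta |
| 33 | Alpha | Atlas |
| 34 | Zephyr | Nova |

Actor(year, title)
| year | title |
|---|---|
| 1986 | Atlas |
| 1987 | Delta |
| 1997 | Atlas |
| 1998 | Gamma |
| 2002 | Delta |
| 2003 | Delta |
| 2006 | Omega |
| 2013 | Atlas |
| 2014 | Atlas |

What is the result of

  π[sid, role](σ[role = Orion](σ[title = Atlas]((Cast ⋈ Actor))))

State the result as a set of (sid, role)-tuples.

{(21, Orion)}

Joining Cast and Actor on title yields {(1, Beta, Delta, 1987), (1, Beta, Delta, 2002), (1, Beta, Delta, 2003), (11, Delta, Delta, 1987), (11, Delta, Delta, 2002), (11, Delta, Delta, 2003), (17, Lyra, Delta, 1987), (17, Lyra, Delta, 2002), (17, Lyra, Delta, 2003), (21, Orion, Atlas, 1986), (21, Orion, Atlas, 1997), (21, Orion, Atlas, 2013), (21, Orion, Atlas, 2014), (25, Nova, Delta, 1987), (25, Nova, Delta, 2002), (25, Nova, Delta, 2003), (29, Delta, Delta, 1987), (29, Delta, Delta, 2002), (29, Delta, Delta, 2003), (3, Atlas, Atlas, 1986), (3, Atlas, Atlas, 1997), (3, Atlas, Atlas, 2013), (3, Atlas, Atlas, 2014), (30, Argo, Delta, 1987), (30, Argo, Delta, 2002), (30, Argo, Delta, 2003), (33, Alpha, Atlas, 1986), (33, Alpha, Atlas, 1997), (33, Alpha, Atlas, 2013), (33, Alpha, Atlas, 2014)}.
Selection title = Atlas: {(21, Orion, Atlas, 1986), (21, Orion, Atlas, 1997), (21, Orion, Atlas, 2013), (21, Orion, Atlas, 2014), (3, Atlas, Atlas, 1986), (3, Atlas, Atlas, 1997), (3, Atlas, Atlas, 2013), (3, Atlas, Atlas, 2014), (33, Alpha, Atlas, 1986), (33, Alpha, Atlas, 1997), (33, Alpha, Atlas, 2013), (33, Alpha, Atlas, 2014)}
Selection role = Orion: {(21, Orion, Atlas, 1986), (21, Orion, Atlas, 1997), (21, Orion, Atlas, 2013), (21, Orion, Atlas, 2014)}
Projecting to sid, role (3 duplicate(s) eliminated): {(21, Orion)}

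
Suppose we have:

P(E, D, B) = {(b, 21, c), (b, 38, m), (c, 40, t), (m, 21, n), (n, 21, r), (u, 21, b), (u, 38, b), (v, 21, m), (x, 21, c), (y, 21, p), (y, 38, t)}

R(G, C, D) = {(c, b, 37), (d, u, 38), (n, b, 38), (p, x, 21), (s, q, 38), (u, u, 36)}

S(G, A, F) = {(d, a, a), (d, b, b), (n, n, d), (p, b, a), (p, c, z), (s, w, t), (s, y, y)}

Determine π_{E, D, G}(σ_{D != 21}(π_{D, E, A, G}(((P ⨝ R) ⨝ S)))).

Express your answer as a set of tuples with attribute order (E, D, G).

Joining P and R on D yields {(b, 21, c, p, x), (b, 38, m, d, u), (b, 38, m, n, b), (b, 38, m, s, q), (m, 21, n, p, x), (n, 21, r, p, x), (u, 21, b, p, x), (u, 38, b, d, u), (u, 38, b, n, b), (u, 38, b, s, q), (v, 21, m, p, x), (x, 21, c, p, x), (y, 21, p, p, x), (y, 38, t, d, u), (y, 38, t, n, b), (y, 38, t, s, q)}.
Joining (P ⨝ R) and S on G yields {(b, 21, c, p, x, b, a), (b, 21, c, p, x, c, z), (b, 38, m, d, u, a, a), (b, 38, m, d, u, b, b), (b, 38, m, n, b, n, d), (b, 38, m, s, q, w, t), (b, 38, m, s, q, y, y), (m, 21, n, p, x, b, a), (m, 21, n, p, x, c, z), (n, 21, r, p, x, b, a), (n, 21, r, p, x, c, z), (u, 21, b, p, x, b, a), (u, 21, b, p, x, c, z), (u, 38, b, d, u, a, a), (u, 38, b, d, u, b, b), (u, 38, b, n, b, n, d), (u, 38, b, s, q, w, t), (u, 38, b, s, q, y, y), (v, 21, m, p, x, b, a), (v, 21, m, p, x, c, z), (x, 21, c, p, x, b, a), (x, 21, c, p, x, c, z), (y, 21, p, p, x, b, a), (y, 21, p, p, x, c, z), (y, 38, t, d, u, a, a), (y, 38, t, d, u, b, b), (y, 38, t, n, b, n, d), (y, 38, t, s, q, w, t), (y, 38, t, s, q, y, y)}.
π[D, E, A, G]: project onto (D, E, A, G) → {(21, b, b, p), (21, b, c, p), (21, m, b, p), (21, m, c, p), (21, n, b, p), (21, n, c, p), (21, u, b, p), (21, u, c, p), (21, v, b, p), (21, v, c, p), (21, x, b, p), (21, x, c, p), (21, y, b, p), (21, y, c, p), (38, b, a, d), (38, b, b, d), (38, b, n, n), (38, b, w, s), (38, b, y, s), (38, u, a, d), (38, u, b, d), (38, u, n, n), (38, u, w, s), (38, u, y, s), (38, y, a, d), (38, y, b, d), (38, y, n, n), (38, y, w, s), (38, y, y, s)}
σ[D != 21]: keep tuples satisfying D != 21 → {(38, b, a, d), (38, b, b, d), (38, b, n, n), (38, b, w, s), (38, b, y, s), (38, u, a, d), (38, u, b, d), (38, u, n, n), (38, u, w, s), (38, u, y, s), (38, y, a, d), (38, y, b, d), (38, y, n, n), (38, y, w, s), (38, y, y, s)}
π[E, D, G]: project onto (E, D, G) (6 duplicate(s) eliminated) → {(b, 38, d), (b, 38, n), (b, 38, s), (u, 38, d), (u, 38, n), (u, 38, s), (y, 38, d), (y, 38, n), (y, 38, s)}

{(b, 38, d), (b, 38, n), (b, 38, s), (u, 38, d), (u, 38, n), (u, 38, s), (y, 38, d), (y, 38, n), (y, 38, s)}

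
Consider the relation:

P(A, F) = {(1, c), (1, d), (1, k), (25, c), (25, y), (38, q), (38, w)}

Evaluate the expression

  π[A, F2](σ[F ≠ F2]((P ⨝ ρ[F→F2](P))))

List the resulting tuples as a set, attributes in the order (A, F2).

ρ[F→F2]: schema becomes (A, F2); tuples unchanged.
Joining P and ρ[F→F2](P) on A yields {(1, c, c), (1, c, d), (1, c, k), (1, d, c), (1, d, d), (1, d, k), (1, k, c), (1, k, d), (1, k, k), (25, c, c), (25, c, y), (25, y, c), (25, y, y), (38, q, q), (38, q, w), (38, w, q), (38, w, w)}.
Filtering on F ≠ F2 leaves {(1, c, d), (1, c, k), (1, d, c), (1, d, k), (1, k, c), (1, k, d), (25, c, y), (25, y, c), (38, q, w), (38, w, q)}.
π_{A, F2} gives {(1, c), (1, d), (1, k), (25, c), (25, y), (38, q), (38, w)} (3 duplicate(s) eliminated).

{(1, c), (1, d), (1, k), (25, c), (25, y), (38, q), (38, w)}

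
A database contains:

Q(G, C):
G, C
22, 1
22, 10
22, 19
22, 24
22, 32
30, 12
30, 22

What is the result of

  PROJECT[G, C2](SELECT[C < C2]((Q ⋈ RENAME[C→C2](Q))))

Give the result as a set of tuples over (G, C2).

{(22, 10), (22, 19), (22, 24), (22, 32), (30, 22)}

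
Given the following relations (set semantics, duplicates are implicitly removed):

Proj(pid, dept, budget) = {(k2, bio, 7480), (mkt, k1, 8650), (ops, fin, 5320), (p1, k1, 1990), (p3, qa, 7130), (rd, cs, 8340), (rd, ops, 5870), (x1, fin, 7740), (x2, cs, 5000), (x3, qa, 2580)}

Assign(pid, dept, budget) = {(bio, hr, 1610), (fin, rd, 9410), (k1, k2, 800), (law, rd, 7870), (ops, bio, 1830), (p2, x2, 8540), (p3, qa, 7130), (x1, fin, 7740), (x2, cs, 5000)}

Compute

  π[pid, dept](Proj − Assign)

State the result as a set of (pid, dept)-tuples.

{(k2, bio), (mkt, k1), (ops, fin), (p1, k1), (rd, cs), (rd, ops), (x3, qa)}

Taking the difference: {(k2, bio, 7480), (mkt, k1, 8650), (ops, fin, 5320), (p1, k1, 1990), (rd, cs, 8340), (rd, ops, 5870), (x3, qa, 2580)}
Projecting to pid, dept: {(k2, bio), (mkt, k1), (ops, fin), (p1, k1), (rd, cs), (rd, ops), (x3, qa)}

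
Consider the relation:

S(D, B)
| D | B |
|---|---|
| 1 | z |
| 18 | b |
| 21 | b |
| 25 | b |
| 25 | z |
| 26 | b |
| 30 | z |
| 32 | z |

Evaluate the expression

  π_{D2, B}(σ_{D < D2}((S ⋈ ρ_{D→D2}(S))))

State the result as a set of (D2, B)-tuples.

{(21, b), (25, b), (25, z), (26, b), (30, z), (32, z)}

ρ[D→D2]: schema becomes (D2, B); tuples unchanged.
Natural join on B: {(1, z, 1), (1, z, 25), (1, z, 30), (1, z, 32), (18, b, 18), (18, b, 21), (18, b, 25), (18, b, 26), (21, b, 18), (21, b, 21), (21, b, 25), (21, b, 26), (25, b, 18), (25, b, 21), (25, b, 25), (25, b, 26), (25, z, 1), (25, z, 25), (25, z, 30), (25, z, 32), (26, b, 18), (26, b, 21), (26, b, 25), (26, b, 26), (30, z, 1), (30, z, 25), (30, z, 30), (30, z, 32), (32, z, 1), (32, z, 25), (32, z, 30), (32, z, 32)}
Apply σ_{D < D2}; surviving tuples: {(1, z, 25), (1, z, 30), (1, z, 32), (18, b, 21), (18, b, 25), (18, b, 26), (21, b, 25), (21, b, 26), (25, b, 26), (25, z, 30), (25, z, 32), (30, z, 32)}
π[D2, B]: project onto (D2, B) (6 duplicate(s) eliminated) → {(21, b), (25, b), (25, z), (26, b), (30, z), (32, z)}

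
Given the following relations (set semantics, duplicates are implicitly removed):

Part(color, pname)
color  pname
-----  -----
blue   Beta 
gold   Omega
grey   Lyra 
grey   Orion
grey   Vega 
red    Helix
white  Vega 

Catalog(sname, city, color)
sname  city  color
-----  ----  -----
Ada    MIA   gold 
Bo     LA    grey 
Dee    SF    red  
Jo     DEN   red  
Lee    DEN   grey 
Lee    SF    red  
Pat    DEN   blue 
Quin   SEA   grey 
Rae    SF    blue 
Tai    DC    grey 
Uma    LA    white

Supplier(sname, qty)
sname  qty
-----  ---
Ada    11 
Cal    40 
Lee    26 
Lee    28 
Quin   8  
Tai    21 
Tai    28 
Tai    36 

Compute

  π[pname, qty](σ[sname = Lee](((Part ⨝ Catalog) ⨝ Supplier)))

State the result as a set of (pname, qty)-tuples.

{(Helix, 26), (Helix, 28), (Lyra, 26), (Lyra, 28), (Orion, 26), (Orion, 28), (Vega, 26), (Vega, 28)}

Part ⋈ Catalog (natural join on color): {(blue, Beta, Pat, DEN), (blue, Beta, Rae, SF), (gold, Omega, Ada, MIA), (grey, Lyra, Bo, LA), (grey, Lyra, Lee, DEN), (grey, Lyra, Quin, SEA), (grey, Lyra, Tai, DC), (grey, Orion, Bo, LA), (grey, Orion, Lee, DEN), (grey, Orion, Quin, SEA), (grey, Orion, Tai, DC), (grey, Vega, Bo, LA), (grey, Vega, Lee, DEN), (grey, Vega, Quin, SEA), (grey, Vega, Tai, DC), (red, Helix, Dee, SF), (red, Helix, Jo, DEN), (red, Helix, Lee, SF), (white, Vega, Uma, LA)}
(Part ⨝ Catalog) ⋈ Supplier (natural join on sname): {(gold, Omega, Ada, MIA, 11), (grey, Lyra, Lee, DEN, 26), (grey, Lyra, Lee, DEN, 28), (grey, Lyra, Quin, SEA, 8), (grey, Lyra, Tai, DC, 21), (grey, Lyra, Tai, DC, 28), (grey, Lyra, Tai, DC, 36), (grey, Orion, Lee, DEN, 26), (grey, Orion, Lee, DEN, 28), (grey, Orion, Quin, SEA, 8), (grey, Orion, Tai, DC, 21), (grey, Orion, Tai, DC, 28), (grey, Orion, Tai, DC, 36), (grey, Vega, Lee, DEN, 26), (grey, Vega, Lee, DEN, 28), (grey, Vega, Quin, SEA, 8), (grey, Vega, Tai, DC, 21), (grey, Vega, Tai, DC, 28), (grey, Vega, Tai, DC, 36), (red, Helix, Lee, SF, 26), (red, Helix, Lee, SF, 28)}
σ[sname = Lee]: keep tuples satisfying sname = Lee → {(grey, Lyra, Lee, DEN, 26), (grey, Lyra, Lee, DEN, 28), (grey, Orion, Lee, DEN, 26), (grey, Orion, Lee, DEN, 28), (grey, Vega, Lee, DEN, 26), (grey, Vega, Lee, DEN, 28), (red, Helix, Lee, SF, 26), (red, Helix, Lee, SF, 28)}
π[pname, qty]: project onto (pname, qty) → {(Helix, 26), (Helix, 28), (Lyra, 26), (Lyra, 28), (Orion, 26), (Orion, 28), (Vega, 26), (Vega, 28)}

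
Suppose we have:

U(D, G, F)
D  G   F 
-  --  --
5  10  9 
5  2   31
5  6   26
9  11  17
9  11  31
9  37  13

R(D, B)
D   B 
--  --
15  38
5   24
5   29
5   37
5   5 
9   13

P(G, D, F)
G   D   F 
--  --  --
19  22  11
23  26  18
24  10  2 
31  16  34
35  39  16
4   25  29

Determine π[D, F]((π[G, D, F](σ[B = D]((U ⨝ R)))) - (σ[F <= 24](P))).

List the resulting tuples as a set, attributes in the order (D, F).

U ⋈ R (natural join on D): {(5, 10, 9, 24), (5, 10, 9, 29), (5, 10, 9, 37), (5, 10, 9, 5), (5, 2, 31, 24), (5, 2, 31, 29), (5, 2, 31, 37), (5, 2, 31, 5), (5, 6, 26, 24), (5, 6, 26, 29), (5, 6, 26, 37), (5, 6, 26, 5), (9, 11, 17, 13), (9, 11, 31, 13), (9, 37, 13, 13)}
Apply σ_{B = D}; surviving tuples: {(5, 10, 9, 5), (5, 2, 31, 5), (5, 6, 26, 5)}
π_{G, D, F} gives {(10, 5, 9), (2, 5, 31), (6, 5, 26)}.
Apply σ_{F <= 24}; surviving tuples: {(19, 22, 11), (23, 26, 18), (24, 10, 2), (35, 39, 16)}
Difference: {(10, 5, 9), (2, 5, 31), (6, 5, 26)} with {(19, 22, 11), (23, 26, 18), (24, 10, 2), (35, 39, 16)} → {(10, 5, 9), (2, 5, 31), (6, 5, 26)}
π_{D, F} gives {(5, 26), (5, 31), (5, 9)}.

{(5, 26), (5, 31), (5, 9)}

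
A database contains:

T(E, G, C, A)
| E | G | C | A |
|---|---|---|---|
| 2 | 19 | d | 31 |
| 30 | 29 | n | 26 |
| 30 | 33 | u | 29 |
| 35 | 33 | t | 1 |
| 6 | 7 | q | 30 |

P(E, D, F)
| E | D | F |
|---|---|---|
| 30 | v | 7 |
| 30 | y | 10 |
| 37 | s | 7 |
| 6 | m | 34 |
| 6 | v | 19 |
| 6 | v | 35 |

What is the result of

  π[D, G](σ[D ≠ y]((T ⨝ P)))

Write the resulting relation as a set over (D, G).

T ⋈ P (natural join on E): {(30, 29, n, 26, v, 7), (30, 29, n, 26, y, 10), (30, 33, u, 29, v, 7), (30, 33, u, 29, y, 10), (6, 7, q, 30, m, 34), (6, 7, q, 30, v, 19), (6, 7, q, 30, v, 35)}
Filtering on D ≠ y leaves {(30, 29, n, 26, v, 7), (30, 33, u, 29, v, 7), (6, 7, q, 30, m, 34), (6, 7, q, 30, v, 19), (6, 7, q, 30, v, 35)}.
π[D, G]: project onto (D, G) (1 duplicate(s) eliminated) → {(m, 7), (v, 29), (v, 33), (v, 7)}

{(m, 7), (v, 29), (v, 33), (v, 7)}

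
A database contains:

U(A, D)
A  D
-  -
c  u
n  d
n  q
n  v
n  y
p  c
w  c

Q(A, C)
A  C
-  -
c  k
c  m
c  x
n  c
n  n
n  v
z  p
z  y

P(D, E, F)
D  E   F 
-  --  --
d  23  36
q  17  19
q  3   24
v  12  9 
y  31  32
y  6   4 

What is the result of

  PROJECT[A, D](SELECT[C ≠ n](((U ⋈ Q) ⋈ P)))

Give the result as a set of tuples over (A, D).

{(n, d), (n, q), (n, v), (n, y)}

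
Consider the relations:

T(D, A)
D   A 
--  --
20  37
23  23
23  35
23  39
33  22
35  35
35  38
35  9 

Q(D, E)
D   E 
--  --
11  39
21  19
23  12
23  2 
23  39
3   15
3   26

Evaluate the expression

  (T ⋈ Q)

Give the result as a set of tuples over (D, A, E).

{(23, 23, 12), (23, 23, 2), (23, 23, 39), (23, 35, 12), (23, 35, 2), (23, 35, 39), (23, 39, 12), (23, 39, 2), (23, 39, 39)}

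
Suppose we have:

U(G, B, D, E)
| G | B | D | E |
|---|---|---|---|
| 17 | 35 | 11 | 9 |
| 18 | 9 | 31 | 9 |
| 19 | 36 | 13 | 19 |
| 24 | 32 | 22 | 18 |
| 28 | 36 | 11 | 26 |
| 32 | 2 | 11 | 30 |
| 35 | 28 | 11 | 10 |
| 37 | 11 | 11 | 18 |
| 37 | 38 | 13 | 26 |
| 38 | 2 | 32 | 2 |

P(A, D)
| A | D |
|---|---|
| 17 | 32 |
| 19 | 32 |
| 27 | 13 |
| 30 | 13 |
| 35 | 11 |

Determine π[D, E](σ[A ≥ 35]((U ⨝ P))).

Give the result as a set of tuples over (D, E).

Natural join on D: {(17, 35, 11, 9, 35), (19, 36, 13, 19, 27), (19, 36, 13, 19, 30), (28, 36, 11, 26, 35), (32, 2, 11, 30, 35), (35, 28, 11, 10, 35), (37, 11, 11, 18, 35), (37, 38, 13, 26, 27), (37, 38, 13, 26, 30), (38, 2, 32, 2, 17), (38, 2, 32, 2, 19)}
Filtering on A ≥ 35 leaves {(17, 35, 11, 9, 35), (28, 36, 11, 26, 35), (32, 2, 11, 30, 35), (35, 28, 11, 10, 35), (37, 11, 11, 18, 35)}.
Keep only column(s) D, E: {(11, 10), (11, 18), (11, 26), (11, 30), (11, 9)}

{(11, 10), (11, 18), (11, 26), (11, 30), (11, 9)}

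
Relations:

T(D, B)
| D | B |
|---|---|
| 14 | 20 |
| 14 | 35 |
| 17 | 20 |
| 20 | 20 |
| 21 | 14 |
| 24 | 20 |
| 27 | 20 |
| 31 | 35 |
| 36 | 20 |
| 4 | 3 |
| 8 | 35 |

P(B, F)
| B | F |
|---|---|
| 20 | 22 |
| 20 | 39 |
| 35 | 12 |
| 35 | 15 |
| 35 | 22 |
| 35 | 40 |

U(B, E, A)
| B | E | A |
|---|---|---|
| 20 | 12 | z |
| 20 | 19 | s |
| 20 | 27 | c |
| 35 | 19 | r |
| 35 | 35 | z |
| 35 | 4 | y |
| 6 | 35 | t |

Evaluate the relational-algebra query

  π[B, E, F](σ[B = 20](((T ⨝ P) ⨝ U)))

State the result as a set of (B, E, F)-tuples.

{(20, 12, 22), (20, 12, 39), (20, 19, 22), (20, 19, 39), (20, 27, 22), (20, 27, 39)}

Joining T and P on B yields {(14, 20, 22), (14, 20, 39), (14, 35, 12), (14, 35, 15), (14, 35, 22), (14, 35, 40), (17, 20, 22), (17, 20, 39), (20, 20, 22), (20, 20, 39), (24, 20, 22), (24, 20, 39), (27, 20, 22), (27, 20, 39), (31, 35, 12), (31, 35, 15), (31, 35, 22), (31, 35, 40), (36, 20, 22), (36, 20, 39), (8, 35, 12), (8, 35, 15), (8, 35, 22), (8, 35, 40)}.
Joining (T ⨝ P) and U on B yields {(14, 20, 22, 12, z), (14, 20, 22, 19, s), (14, 20, 22, 27, c), (14, 20, 39, 12, z), (14, 20, 39, 19, s), (14, 20, 39, 27, c), (14, 35, 12, 19, r), (14, 35, 12, 35, z), (14, 35, 12, 4, y), (14, 35, 15, 19, r), (14, 35, 15, 35, z), (14, 35, 15, 4, y), (14, 35, 22, 19, r), (14, 35, 22, 35, z), (14, 35, 22, 4, y), (14, 35, 40, 19, r), (14, 35, 40, 35, z), (14, 35, 40, 4, y), (17, 20, 22, 12, z), (17, 20, 22, 19, s), (17, 20, 22, 27, c), (17, 20, 39, 12, z), (17, 20, 39, 19, s), (17, 20, 39, 27, c), (20, 20, 22, 12, z), (20, 20, 22, 19, s), (20, 20, 22, 27, c), (20, 20, 39, 12, z), (20, 20, 39, 19, s), (20, 20, 39, 27, c), (24, 20, 22, 12, z), (24, 20, 22, 19, s), (24, 20, 22, 27, c), (24, 20, 39, 12, z), (24, 20, 39, 19, s), (24, 20, 39, 27, c), (27, 20, 22, 12, z), (27, 20, 22, 19, s), (27, 20, 22, 27, c), (27, 20, 39, 12, z), (27, 20, 39, 19, s), (27, 20, 39, 27, c), (31, 35, 12, 19, r), (31, 35, 12, 35, z), (31, 35, 12, 4, y), (31, 35, 15, 19, r), (31, 35, 15, 35, z), (31, 35, 15, 4, y), (31, 35, 22, 19, r), (31, 35, 22, 35, z), (31, 35, 22, 4, y), (31, 35, 40, 19, r), (31, 35, 40, 35, z), (31, 35, 40, 4, y), (36, 20, 22, 12, z), (36, 20, 22, 19, s), (36, 20, 22, 27, c), (36, 20, 39, 12, z), (36, 20, 39, 19, s), (36, 20, 39, 27, c), (8, 35, 12, 19, r), (8, 35, 12, 35, z), (8, 35, 12, 4, y), (8, 35, 15, 19, r), (8, 35, 15, 35, z), (8, 35, 15, 4, y), (8, 35, 22, 19, r), (8, 35, 22, 35, z), (8, 35, 22, 4, y), (8, 35, 40, 19, r), (8, 35, 40, 35, z), (8, 35, 40, 4, y)}.
Filtering on B = 20 leaves {(14, 20, 22, 12, z), (14, 20, 22, 19, s), (14, 20, 22, 27, c), (14, 20, 39, 12, z), (14, 20, 39, 19, s), (14, 20, 39, 27, c), (17, 20, 22, 12, z), (17, 20, 22, 19, s), (17, 20, 22, 27, c), (17, 20, 39, 12, z), (17, 20, 39, 19, s), (17, 20, 39, 27, c), (20, 20, 22, 12, z), (20, 20, 22, 19, s), (20, 20, 22, 27, c), (20, 20, 39, 12, z), (20, 20, 39, 19, s), (20, 20, 39, 27, c), (24, 20, 22, 12, z), (24, 20, 22, 19, s), (24, 20, 22, 27, c), (24, 20, 39, 12, z), (24, 20, 39, 19, s), (24, 20, 39, 27, c), (27, 20, 22, 12, z), (27, 20, 22, 19, s), (27, 20, 22, 27, c), (27, 20, 39, 12, z), (27, 20, 39, 19, s), (27, 20, 39, 27, c), (36, 20, 22, 12, z), (36, 20, 22, 19, s), (36, 20, 22, 27, c), (36, 20, 39, 12, z), (36, 20, 39, 19, s), (36, 20, 39, 27, c)}.
π[B, E, F]: project onto (B, E, F) (30 duplicate(s) eliminated) → {(20, 12, 22), (20, 12, 39), (20, 19, 22), (20, 19, 39), (20, 27, 22), (20, 27, 39)}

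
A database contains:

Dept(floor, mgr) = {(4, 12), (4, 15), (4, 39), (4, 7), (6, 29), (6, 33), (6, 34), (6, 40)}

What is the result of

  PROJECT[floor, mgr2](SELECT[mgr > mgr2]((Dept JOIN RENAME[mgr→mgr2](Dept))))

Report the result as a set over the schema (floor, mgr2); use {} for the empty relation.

ρ[mgr→mgr2]: schema becomes (floor, mgr2); tuples unchanged.
Dept ⋈ RENAME[mgr→mgr2](Dept) (natural join on floor): {(4, 12, 12), (4, 12, 15), (4, 12, 39), (4, 12, 7), (4, 15, 12), (4, 15, 15), (4, 15, 39), (4, 15, 7), (4, 39, 12), (4, 39, 15), (4, 39, 39), (4, 39, 7), (4, 7, 12), (4, 7, 15), (4, 7, 39), (4, 7, 7), (6, 29, 29), (6, 29, 33), (6, 29, 34), (6, 29, 40), (6, 33, 29), (6, 33, 33), (6, 33, 34), (6, 33, 40), (6, 34, 29), (6, 34, 33), (6, 34, 34), (6, 34, 40), (6, 40, 29), (6, 40, 33), (6, 40, 34), (6, 40, 40)}
Selection mgr > mgr2: {(4, 12, 7), (4, 15, 12), (4, 15, 7), (4, 39, 12), (4, 39, 15), (4, 39, 7), (6, 33, 29), (6, 34, 29), (6, 34, 33), (6, 40, 29), (6, 40, 33), (6, 40, 34)}
Keep only column(s) floor, mgr2 (6 duplicate(s) eliminated): {(4, 12), (4, 15), (4, 7), (6, 29), (6, 33), (6, 34)}

{(4, 12), (4, 15), (4, 7), (6, 29), (6, 33), (6, 34)}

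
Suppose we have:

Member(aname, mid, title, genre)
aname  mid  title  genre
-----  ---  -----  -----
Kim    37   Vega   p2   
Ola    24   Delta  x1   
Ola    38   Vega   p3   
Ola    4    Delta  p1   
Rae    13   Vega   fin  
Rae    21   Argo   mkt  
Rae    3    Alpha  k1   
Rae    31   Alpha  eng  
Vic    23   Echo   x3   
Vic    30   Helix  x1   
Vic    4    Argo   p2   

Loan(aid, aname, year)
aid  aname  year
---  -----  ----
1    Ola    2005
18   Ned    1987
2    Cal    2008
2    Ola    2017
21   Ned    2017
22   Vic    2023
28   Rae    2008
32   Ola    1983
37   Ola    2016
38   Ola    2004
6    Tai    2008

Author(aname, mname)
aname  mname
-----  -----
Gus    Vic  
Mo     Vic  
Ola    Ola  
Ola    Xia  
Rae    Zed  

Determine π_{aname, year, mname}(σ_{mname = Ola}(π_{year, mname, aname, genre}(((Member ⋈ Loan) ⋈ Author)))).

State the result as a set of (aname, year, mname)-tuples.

Member ⋈ Loan (natural join on aname): {(Ola, 24, Delta, x1, 1, 2005), (Ola, 24, Delta, x1, 2, 2017), (Ola, 24, Delta, x1, 32, 1983), (Ola, 24, Delta, x1, 37, 2016), (Ola, 24, Delta, x1, 38, 2004), (Ola, 38, Vega, p3, 1, 2005), (Ola, 38, Vega, p3, 2, 2017), (Ola, 38, Vega, p3, 32, 1983), (Ola, 38, Vega, p3, 37, 2016), (Ola, 38, Vega, p3, 38, 2004), (Ola, 4, Delta, p1, 1, 2005), (Ola, 4, Delta, p1, 2, 2017), (Ola, 4, Delta, p1, 32, 1983), (Ola, 4, Delta, p1, 37, 2016), (Ola, 4, Delta, p1, 38, 2004), (Rae, 13, Vega, fin, 28, 2008), (Rae, 21, Argo, mkt, 28, 2008), (Rae, 3, Alpha, k1, 28, 2008), (Rae, 31, Alpha, eng, 28, 2008), (Vic, 23, Echo, x3, 22, 2023), (Vic, 30, Helix, x1, 22, 2023), (Vic, 4, Argo, p2, 22, 2023)}
(Member ⋈ Loan) ⋈ Author (natural join on aname): {(Ola, 24, Delta, x1, 1, 2005, Ola), (Ola, 24, Delta, x1, 1, 2005, Xia), (Ola, 24, Delta, x1, 2, 2017, Ola), (Ola, 24, Delta, x1, 2, 2017, Xia), (Ola, 24, Delta, x1, 32, 1983, Ola), (Ola, 24, Delta, x1, 32, 1983, Xia), (Ola, 24, Delta, x1, 37, 2016, Ola), (Ola, 24, Delta, x1, 37, 2016, Xia), (Ola, 24, Delta, x1, 38, 2004, Ola), (Ola, 24, Delta, x1, 38, 2004, Xia), (Ola, 38, Vega, p3, 1, 2005, Ola), (Ola, 38, Vega, p3, 1, 2005, Xia), (Ola, 38, Vega, p3, 2, 2017, Ola), (Ola, 38, Vega, p3, 2, 2017, Xia), (Ola, 38, Vega, p3, 32, 1983, Ola), (Ola, 38, Vega, p3, 32, 1983, Xia), (Ola, 38, Vega, p3, 37, 2016, Ola), (Ola, 38, Vega, p3, 37, 2016, Xia), (Ola, 38, Vega, p3, 38, 2004, Ola), (Ola, 38, Vega, p3, 38, 2004, Xia), (Ola, 4, Delta, p1, 1, 2005, Ola), (Ola, 4, Delta, p1, 1, 2005, Xia), (Ola, 4, Delta, p1, 2, 2017, Ola), (Ola, 4, Delta, p1, 2, 2017, Xia), (Ola, 4, Delta, p1, 32, 1983, Ola), (Ola, 4, Delta, p1, 32, 1983, Xia), (Ola, 4, Delta, p1, 37, 2016, Ola), (Ola, 4, Delta, p1, 37, 2016, Xia), (Ola, 4, Delta, p1, 38, 2004, Ola), (Ola, 4, Delta, p1, 38, 2004, Xia), (Rae, 13, Vega, fin, 28, 2008, Zed), (Rae, 21, Argo, mkt, 28, 2008, Zed), (Rae, 3, Alpha, k1, 28, 2008, Zed), (Rae, 31, Alpha, eng, 28, 2008, Zed)}
Keep only column(s) year, mname, aname, genre: {(1983, Ola, Ola, p1), (1983, Ola, Ola, p3), (1983, Ola, Ola, x1), (1983, Xia, Ola, p1), (1983, Xia, Ola, p3), (1983, Xia, Ola, x1), (2004, Ola, Ola, p1), (2004, Ola, Ola, p3), (2004, Ola, Ola, x1), (2004, Xia, Ola, p1), (2004, Xia, Ola, p3), (2004, Xia, Ola, x1), (2005, Ola, Ola, p1), (2005, Ola, Ola, p3), (2005, Ola, Ola, x1), (2005, Xia, Ola, p1), (2005, Xia, Ola, p3), (2005, Xia, Ola, x1), (2008, Zed, Rae, eng), (2008, Zed, Rae, fin), (2008, Zed, Rae, k1), (2008, Zed, Rae, mkt), (2016, Ola, Ola, p1), (2016, Ola, Ola, p3), (2016, Ola, Ola, x1), (2016, Xia, Ola, p1), (2016, Xia, Ola, p3), (2016, Xia, Ola, x1), (2017, Ola, Ola, p1), (2017, Ola, Ola, p3), (2017, Ola, Ola, x1), (2017, Xia, Ola, p1), (2017, Xia, Ola, p3), (2017, Xia, Ola, x1)}
Apply σ_{mname = Ola}; surviving tuples: {(1983, Ola, Ola, p1), (1983, Ola, Ola, p3), (1983, Ola, Ola, x1), (2004, Ola, Ola, p1), (2004, Ola, Ola, p3), (2004, Ola, Ola, x1), (2005, Ola, Ola, p1), (2005, Ola, Ola, p3), (2005, Ola, Ola, x1), (2016, Ola, Ola, p1), (2016, Ola, Ola, p3), (2016, Ola, Ola, x1), (2017, Ola, Ola, p1), (2017, Ola, Ola, p3), (2017, Ola, Ola, x1)}
Keep only column(s) aname, year, mname (10 duplicate(s) eliminated): {(Ola, 1983, Ola), (Ola, 2004, Ola), (Ola, 2005, Ola), (Ola, 2016, Ola), (Ola, 2017, Ola)}

{(Ola, 1983, Ola), (Ola, 2004, Ola), (Ola, 2005, Ola), (Ola, 2016, Ola), (Ola, 2017, Ola)}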